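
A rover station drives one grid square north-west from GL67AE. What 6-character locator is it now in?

Longitude subsquare a = 0; −1 → -1, wraps to 23 = x, carry into square.
Longitude square 6; −1 → 5.
Latitude subsquare e = 4; +1 → 5 = f.

GL57xf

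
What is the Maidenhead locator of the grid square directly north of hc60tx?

HC61ta

Latitude subsquare x = 23; +1 → 24, wraps to 0 = a, carry into square.
Latitude square 0; +1 → 1.
The longitude characters are unchanged.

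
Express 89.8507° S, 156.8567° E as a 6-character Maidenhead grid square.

Offset from 180°W / 90°S: lon 336.8567°, lat 0.1493°.
Field (20°×10°, letters A–R): lon ⌊336.8567/20⌋ = 16 → Q; lat ⌊0.1493/10⌋ = 0 → A.
Square (2°×1°, digits 0–9): lon ⌊16.8567/2⌋ = 8; lat ⌊0.1493/1⌋ = 0.
Subsquare (5′×2.5′, letters a–x): lon ⌊0.8567/0.0833333⌋ = 10 → k; lat ⌊0.1493/0.0416667⌋ = 3 → d.

QA80kd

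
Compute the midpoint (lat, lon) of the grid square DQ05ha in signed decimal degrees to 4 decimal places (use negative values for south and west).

75.0208, -119.3750

Field D=3, Q=16: +3·20° lon, +16·10° lat → SW at lon -120°, lat 70°.
Square 0, 5: +0·2° lon, +5·1° lat → SW at lon -120°, lat 75°.
Subsquare h=7, a=0: +7·0.0833333° lon, +0·0.0416667° lat → SW at lon -119.417°, lat 75°.
Cell spans 0.0833333° lon × 0.0416667° lat. Centre is SW corner plus half of each.
latitude 75.0208, longitude -119.3750.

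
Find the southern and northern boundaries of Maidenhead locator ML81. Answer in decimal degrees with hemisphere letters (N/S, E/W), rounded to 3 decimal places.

Field M=12, L=11: +12·20° lon, +11·10° lat → SW at lon 60°, lat 20°.
Square 8, 1: +8·2° lon, +1·1° lat → SW at lon 76°, lat 21°.
Cell spans 2° lon × 1° lat.
south 21.000° N, north 22.000° N.

21.000° N, 22.000° N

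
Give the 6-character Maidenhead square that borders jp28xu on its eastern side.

Longitude subsquare x = 23; +1 → 24, wraps to 0 = a, carry into square.
Longitude square 2; +1 → 3.
The latitude characters are unchanged.

JP38au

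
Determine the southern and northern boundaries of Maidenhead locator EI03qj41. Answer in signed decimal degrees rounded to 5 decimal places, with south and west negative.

-6.62083, -6.61667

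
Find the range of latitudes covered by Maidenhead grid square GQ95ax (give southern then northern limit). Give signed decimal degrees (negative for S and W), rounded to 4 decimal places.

75.9583, 76.0000

Field G=6, Q=16: +6·20° lon, +16·10° lat → SW at lon -60°, lat 70°.
Square 9, 5: +9·2° lon, +5·1° lat → SW at lon -42°, lat 75°.
Subsquare a=0, x=23: +0·0.0833333° lon, +23·0.0416667° lat → SW at lon -42°, lat 75.9583°.
Cell spans 0.0833333° lon × 0.0416667° lat.
south 75.9583, north 76.0000.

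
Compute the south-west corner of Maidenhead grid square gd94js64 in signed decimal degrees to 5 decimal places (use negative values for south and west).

-55.23333, -41.20000

Field G=6, D=3: +6·20° lon, +3·10° lat → SW at lon -60°, lat -60°.
Square 9, 4: +9·2° lon, +4·1° lat → SW at lon -42°, lat -56°.
Subsquare j=9, s=18: +9·0.0833333° lon, +18·0.0416667° lat → SW at lon -41.25°, lat -55.25°.
Extended square 6, 4: +6·0.00833333° lon, +4·0.00416667° lat → SW at lon -41.2°, lat -55.2333°.
latitude -55.23333, longitude -41.20000.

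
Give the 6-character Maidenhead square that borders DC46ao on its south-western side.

Longitude subsquare a = 0; −1 → -1, wraps to 23 = x, carry into square.
Longitude square 4; −1 → 3.
Latitude subsquare o = 14; −1 → 13 = n.

DC36xn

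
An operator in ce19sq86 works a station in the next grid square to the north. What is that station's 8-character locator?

CE19sq87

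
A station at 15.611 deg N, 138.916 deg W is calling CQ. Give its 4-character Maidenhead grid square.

Add 180° to longitude and 90° to latitude: 41.08, 105.61.
Field (20°×10°, letters A–R): 41.08/20 → 2 → C, 105.61/10 → 10 → K; chars CK.
Square (2°×1°, digits 0–9): 1.08/2 → 0, 5.61/1 → 5; chars 05.

CK05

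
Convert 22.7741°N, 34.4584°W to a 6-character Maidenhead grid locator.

HL22ss

Shift to the Maidenhead origin (180°W, 90°S): lon 145.5416, lat 112.7741.
Field: 145.5416/20 → 7 → H, 112.7741/10 → 11 → L; chars HL.
Square: 5.5416/2 → 2, 2.7741/1 → 2; chars 22.
Subsquare: 1.5416/0.0833333 → 18 → s, 0.7741/0.0416667 → 18 → s; chars ss.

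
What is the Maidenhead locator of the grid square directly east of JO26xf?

Longitude subsquare x = 23; +1 → 24, wraps to 0 = a, carry into square.
Longitude square 2; +1 → 3.
The latitude characters are unchanged.

JO36af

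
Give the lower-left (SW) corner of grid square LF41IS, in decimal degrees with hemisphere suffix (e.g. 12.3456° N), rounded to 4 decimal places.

Field L=11, F=5: +11·20° lon, +5·10° lat → SW at lon 40°, lat -40°.
Square 4, 1: +4·2° lon, +1·1° lat → SW at lon 48°, lat -39°.
Subsquare i=8, s=18: +8·0.0833333° lon, +18·0.0416667° lat → SW at lon 48.6667°, lat -38.25°.
latitude 38.2500° S, longitude 48.6667° E.

38.2500° S, 48.6667° E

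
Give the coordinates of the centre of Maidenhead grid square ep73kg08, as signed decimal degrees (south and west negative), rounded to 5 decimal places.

Field E=4, P=15: +4·20° lon, +15·10° lat → SW at lon -100°, lat 60°.
Square 7, 3: +7·2° lon, +3·1° lat → SW at lon -86°, lat 63°.
Subsquare k=10, g=6: +10·0.0833333° lon, +6·0.0416667° lat → SW at lon -85.1667°, lat 63.25°.
Extended square 0, 8: +0·0.00833333° lon, +8·0.00416667° lat → SW at lon -85.1667°, lat 63.2833°.
Cell spans 0.00833333° lon × 0.00416667° lat. Centre is SW corner plus half of each.
latitude 63.28542, longitude -85.16250.

63.28542, -85.16250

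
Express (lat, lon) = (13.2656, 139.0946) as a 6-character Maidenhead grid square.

Offset from 180°W / 90°S: lon 319.0946°, lat 103.2656°.
Field: 319.0946/20 → 15 → P, 103.2656/10 → 10 → K; chars PK.
Square: 19.0946/2 → 9, 3.2656/1 → 3; chars 93.
Subsquare: 1.0946/0.0833333 → 13 → n, 0.2656/0.0416667 → 6 → g; chars ng.

PK93ng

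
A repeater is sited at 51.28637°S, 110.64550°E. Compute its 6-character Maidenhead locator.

OD58hr

Offset from 180°W / 90°S: lon 290.6455°, lat 38.7136°.
Field (20°×10°, letters A–R): lon ⌊290.6455/20⌋ = 14 → O; lat ⌊38.7136/10⌋ = 3 → D.
Square (2°×1°, digits 0–9): lon ⌊10.6455/2⌋ = 5; lat ⌊8.7136/1⌋ = 8.
Subsquare (5′×2.5′, letters a–x): lon ⌊0.6455/0.0833333⌋ = 7 → h; lat ⌊0.7136/0.0416667⌋ = 17 → r.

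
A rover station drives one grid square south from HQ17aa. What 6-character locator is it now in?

HQ16ax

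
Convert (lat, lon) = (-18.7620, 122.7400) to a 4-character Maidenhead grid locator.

Shift to the Maidenhead origin (180°W, 90°S): lon 302.74, lat 71.24.
Field: lon ⌊302.74/20⌋ = 15 → P; lat ⌊71.24/10⌋ = 7 → H.
Square: lon ⌊2.74/2⌋ = 1; lat ⌊1.24/1⌋ = 1.

PH11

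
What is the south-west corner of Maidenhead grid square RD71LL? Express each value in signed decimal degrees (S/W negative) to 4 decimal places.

-58.5417, 174.9167

Field R=17, D=3: +17·20° lon, +3·10° lat → SW at lon 160°, lat -60°.
Square 7, 1: +7·2° lon, +1·1° lat → SW at lon 174°, lat -59°.
Subsquare l=11, l=11: +11·0.0833333° lon, +11·0.0416667° lat → SW at lon 174.917°, lat -58.5417°.
latitude -58.5417, longitude 174.9167.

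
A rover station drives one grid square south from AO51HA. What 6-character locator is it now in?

AO50hx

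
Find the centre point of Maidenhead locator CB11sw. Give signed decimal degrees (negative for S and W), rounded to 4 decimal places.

-78.0625, -136.4583

Field C=2, B=1: +2·20° lon, +1·10° lat → SW at lon -140°, lat -80°.
Square 1, 1: +1·2° lon, +1·1° lat → SW at lon -138°, lat -79°.
Subsquare s=18, w=22: +18·0.0833333° lon, +22·0.0416667° lat → SW at lon -136.5°, lat -78.0833°.
Cell spans 0.0833333° lon × 0.0416667° lat. Centre is SW corner plus half of each.
latitude -78.0625, longitude -136.4583.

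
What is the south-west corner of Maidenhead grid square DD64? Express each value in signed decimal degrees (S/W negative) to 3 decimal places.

-56.000, -108.000

Field D=3, D=3: +3·20° lon, +3·10° lat → SW at lon -120°, lat -60°.
Square 6, 4: +6·2° lon, +4·1° lat → SW at lon -108°, lat -56°.
latitude -56.000, longitude -108.000.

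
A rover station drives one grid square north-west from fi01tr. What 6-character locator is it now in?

FI01ss

Longitude subsquare t = 19; −1 → 18 = s.
Latitude subsquare r = 17; +1 → 18 = s.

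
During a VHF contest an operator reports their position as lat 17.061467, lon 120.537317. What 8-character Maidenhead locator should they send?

PK07gb44

Add 180° to longitude and 90° to latitude: 300.53732, 107.06147.
Field: lon ⌊300.53732/20⌋ = 15 → P; lat ⌊107.06147/10⌋ = 10 → K.
Square: lon ⌊0.53732/2⌋ = 0; lat ⌊7.06147/1⌋ = 7.
Subsquare: lon ⌊0.53732/0.0833333⌋ = 6 → g; lat ⌊0.06147/0.0416667⌋ = 1 → b.
Extended square: lon ⌊0.03732/0.00833333⌋ = 4; lat ⌊0.01980/0.00416667⌋ = 4.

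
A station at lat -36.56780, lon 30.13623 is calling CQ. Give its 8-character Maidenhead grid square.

Offset from 180°W / 90°S: lon 210.13623°, lat 53.43220°.
Field: 210.13623/20 → 10 → K, 53.43220/10 → 5 → F; chars KF.
Square: 10.13623/2 → 5, 3.43220/1 → 3; chars 53.
Subsquare: 0.13623/0.0833333 → 1 → b, 0.43220/0.0416667 → 10 → k; chars bk.
Extended square: 0.05290/0.00833333 → 6, 0.01553/0.00416667 → 3; chars 63.

KF53bk63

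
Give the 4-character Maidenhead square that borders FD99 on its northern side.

FE90

Latitude square 9; +1 → 10, wraps to 0, carry into field.
Latitude field D = 3; +1 → 4 = E.
The longitude characters are unchanged.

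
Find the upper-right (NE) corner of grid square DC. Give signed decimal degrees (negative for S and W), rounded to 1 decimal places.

-60.0, -100.0

Field D=3, C=2: +3·20° lon, +2·10° lat → SW at lon -120°, lat -70°.
Cell spans 20° lon × 10° lat. NE corner is SW corner plus one full cell.
latitude -60.0, longitude -100.0.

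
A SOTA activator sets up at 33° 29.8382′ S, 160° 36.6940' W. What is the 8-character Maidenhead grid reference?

Offset from 180°W / 90°S: lon 19.38843°, lat 56.50270°.
Field (20°×10°, letters A–R): 19.38843/20 → 0 → A, 56.50270/10 → 5 → F; chars AF.
Square (2°×1°, digits 0–9): 19.38843/2 → 9, 6.50270/1 → 6; chars 96.
Subsquare (5′×2.5′, letters a–x): 1.38843/0.0833333 → 16 → q, 0.50270/0.0416667 → 12 → m; chars qm.
Extended square (30″×15″, digits 0–9): 0.05510/0.00833333 → 6, 0.00270/0.00416667 → 0; chars 60.

AF96qm60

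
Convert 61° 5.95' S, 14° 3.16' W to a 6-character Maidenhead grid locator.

IC28xv

Shift to the Maidenhead origin (180°W, 90°S): lon 165.9473, lat 28.9008.
Field: 165.9473/20 → 8 → I, 28.9008/10 → 2 → C; chars IC.
Square: 5.9473/2 → 2, 8.9008/1 → 8; chars 28.
Subsquare: 1.9473/0.0833333 → 23 → x, 0.9008/0.0416667 → 21 → v; chars xv.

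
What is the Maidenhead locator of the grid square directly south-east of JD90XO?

Longitude subsquare x = 23; +1 → 24, wraps to 0 = a, carry into square.
Longitude square 9; +1 → 10, wraps to 0, carry into field.
Longitude field J = 9; +1 → 10 = K.
Latitude subsquare o = 14; −1 → 13 = n.

KD00an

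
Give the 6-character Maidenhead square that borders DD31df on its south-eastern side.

Longitude subsquare d = 3; +1 → 4 = e.
Latitude subsquare f = 5; −1 → 4 = e.

DD31ee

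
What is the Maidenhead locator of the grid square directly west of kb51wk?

Longitude subsquare w = 22; −1 → 21 = v.
The latitude characters are unchanged.

KB51vk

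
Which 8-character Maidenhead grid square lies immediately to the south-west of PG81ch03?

Longitude extended square 0; −1 → -1, wraps to 9, carry into subsquare.
Longitude subsquare c = 2; −1 → 1 = b.
Latitude extended square 3; −1 → 2.

PG81bh92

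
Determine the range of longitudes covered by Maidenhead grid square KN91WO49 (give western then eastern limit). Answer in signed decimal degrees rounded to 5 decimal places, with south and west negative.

39.86667, 39.87500

Field K=10, N=13: +10·20° lon, +13·10° lat → SW at lon 20°, lat 40°.
Square 9, 1: +9·2° lon, +1·1° lat → SW at lon 38°, lat 41°.
Subsquare w=22, o=14: +22·0.0833333° lon, +14·0.0416667° lat → SW at lon 39.8333°, lat 41.5833°.
Extended square 4, 9: +4·0.00833333° lon, +9·0.00416667° lat → SW at lon 39.8667°, lat 41.6208°.
Cell spans 0.00833333° lon × 0.00416667° lat.
west 39.86667, east 39.87500.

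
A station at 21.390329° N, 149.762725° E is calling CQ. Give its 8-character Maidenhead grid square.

QL41vj13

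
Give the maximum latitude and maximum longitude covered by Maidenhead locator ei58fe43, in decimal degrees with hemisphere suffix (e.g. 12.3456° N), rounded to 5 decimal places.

1.81667° S, 89.54167° W

Field E=4, I=8: +4·20° lon, +8·10° lat → SW at lon -100°, lat -10°.
Square 5, 8: +5·2° lon, +8·1° lat → SW at lon -90°, lat -2°.
Subsquare f=5, e=4: +5·0.0833333° lon, +4·0.0416667° lat → SW at lon -89.5833°, lat -1.83333°.
Extended square 4, 3: +4·0.00833333° lon, +3·0.00416667° lat → SW at lon -89.55°, lat -1.82083°.
Cell spans 0.00833333° lon × 0.00416667° lat. NE corner is SW corner plus one full cell.
latitude 1.81667° S, longitude 89.54167° W.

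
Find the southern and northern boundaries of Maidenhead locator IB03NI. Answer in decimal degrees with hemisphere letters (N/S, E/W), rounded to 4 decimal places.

76.6667° S, 76.6250° S

Field I=8, B=1: +8·20° lon, +1·10° lat → SW at lon -20°, lat -80°.
Square 0, 3: +0·2° lon, +3·1° lat → SW at lon -20°, lat -77°.
Subsquare n=13, i=8: +13·0.0833333° lon, +8·0.0416667° lat → SW at lon -18.9167°, lat -76.6667°.
Cell spans 0.0833333° lon × 0.0416667° lat.
south 76.6667° S, north 76.6250° S.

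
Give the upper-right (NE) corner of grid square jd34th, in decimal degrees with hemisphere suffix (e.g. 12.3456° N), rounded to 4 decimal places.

55.6667° S, 7.6667° E

Field J=9, D=3: +9·20° lon, +3·10° lat → SW at lon 0°, lat -60°.
Square 3, 4: +3·2° lon, +4·1° lat → SW at lon 6°, lat -56°.
Subsquare t=19, h=7: +19·0.0833333° lon, +7·0.0416667° lat → SW at lon 7.58333°, lat -55.7083°.
Cell spans 0.0833333° lon × 0.0416667° lat. NE corner is SW corner plus one full cell.
latitude 55.6667° S, longitude 7.6667° E.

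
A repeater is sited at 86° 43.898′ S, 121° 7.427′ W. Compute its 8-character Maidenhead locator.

CA93kg54

Add 180° to longitude and 90° to latitude: 58.87622, 3.26837.
Field: 58.87622/20 → 2 → C, 3.26837/10 → 0 → A; chars CA.
Square: 18.87622/2 → 9, 3.26837/1 → 3; chars 93.
Subsquare: 0.87622/0.0833333 → 10 → k, 0.26837/0.0416667 → 6 → g; chars kg.
Extended square: 0.04288/0.00833333 → 5, 0.01837/0.00416667 → 4; chars 54.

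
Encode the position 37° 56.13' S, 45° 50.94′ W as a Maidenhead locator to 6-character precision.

GF72bb

Shift to the Maidenhead origin (180°W, 90°S): lon 134.1510, lat 52.0645.
Field: lon ⌊134.1510/20⌋ = 6 → G; lat ⌊52.0645/10⌋ = 5 → F.
Square: lon ⌊14.1510/2⌋ = 7; lat ⌊2.0645/1⌋ = 2.
Subsquare: lon ⌊0.1510/0.0833333⌋ = 1 → b; lat ⌊0.0645/0.0416667⌋ = 1 → b.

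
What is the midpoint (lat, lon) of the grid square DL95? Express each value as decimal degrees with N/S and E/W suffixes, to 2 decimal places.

25.50° N, 101.00° W

Field D=3, L=11: +3·20° lon, +11·10° lat → SW at lon -120°, lat 20°.
Square 9, 5: +9·2° lon, +5·1° lat → SW at lon -102°, lat 25°.
Cell spans 2° lon × 1° lat. Centre is SW corner plus half of each.
latitude 25.50° N, longitude 101.00° W.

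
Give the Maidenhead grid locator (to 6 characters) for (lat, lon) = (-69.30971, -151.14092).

BC40kq

Offset from 180°W / 90°S: lon 28.8591°, lat 20.6903°.
Field: 28.8591/20 → 1 → B, 20.6903/10 → 2 → C; chars BC.
Square: 8.8591/2 → 4, 0.6903/1 → 0; chars 40.
Subsquare: 0.8591/0.0833333 → 10 → k, 0.6903/0.0416667 → 16 → q; chars kq.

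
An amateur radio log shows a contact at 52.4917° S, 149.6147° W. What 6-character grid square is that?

Offset from 180°W / 90°S: lon 30.3853°, lat 37.5083°.
Field (20°×10°, letters A–R): lon ⌊30.3853/20⌋ = 1 → B; lat ⌊37.5083/10⌋ = 3 → D.
Square (2°×1°, digits 0–9): lon ⌊10.3853/2⌋ = 5; lat ⌊7.5083/1⌋ = 7.
Subsquare (5′×2.5′, letters a–x): lon ⌊0.3853/0.0833333⌋ = 4 → e; lat ⌊0.5083/0.0416667⌋ = 12 → m.

BD57em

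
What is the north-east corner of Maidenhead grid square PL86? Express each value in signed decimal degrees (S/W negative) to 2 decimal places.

27.00, 138.00

Field P=15, L=11: +15·20° lon, +11·10° lat → SW at lon 120°, lat 20°.
Square 8, 6: +8·2° lon, +6·1° lat → SW at lon 136°, lat 26°.
Cell spans 2° lon × 1° lat. NE corner is SW corner plus one full cell.
latitude 27.00, longitude 138.00.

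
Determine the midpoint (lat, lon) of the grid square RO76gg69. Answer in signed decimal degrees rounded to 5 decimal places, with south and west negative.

56.28958, 174.55417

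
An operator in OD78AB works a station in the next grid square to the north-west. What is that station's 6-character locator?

OD68xc

Longitude subsquare a = 0; −1 → -1, wraps to 23 = x, carry into square.
Longitude square 7; −1 → 6.
Latitude subsquare b = 1; +1 → 2 = c.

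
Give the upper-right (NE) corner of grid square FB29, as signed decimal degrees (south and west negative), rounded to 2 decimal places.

-70.00, -74.00

Field F=5, B=1: +5·20° lon, +1·10° lat → SW at lon -80°, lat -80°.
Square 2, 9: +2·2° lon, +9·1° lat → SW at lon -76°, lat -71°.
Cell spans 2° lon × 1° lat. NE corner is SW corner plus one full cell.
latitude -70.00, longitude -74.00.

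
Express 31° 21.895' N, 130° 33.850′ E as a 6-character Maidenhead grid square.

PM51gi

Offset from 180°W / 90°S: lon 310.5642°, lat 121.3649°.
Field: lon ⌊310.5642/20⌋ = 15 → P; lat ⌊121.3649/10⌋ = 12 → M.
Square: lon ⌊10.5642/2⌋ = 5; lat ⌊1.3649/1⌋ = 1.
Subsquare: lon ⌊0.5642/0.0833333⌋ = 6 → g; lat ⌊0.3649/0.0416667⌋ = 8 → i.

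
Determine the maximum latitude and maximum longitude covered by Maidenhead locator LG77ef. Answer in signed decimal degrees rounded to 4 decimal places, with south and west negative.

-22.7500, 54.4167

Field L=11, G=6: +11·20° lon, +6·10° lat → SW at lon 40°, lat -30°.
Square 7, 7: +7·2° lon, +7·1° lat → SW at lon 54°, lat -23°.
Subsquare e=4, f=5: +4·0.0833333° lon, +5·0.0416667° lat → SW at lon 54.3333°, lat -22.7917°.
Cell spans 0.0833333° lon × 0.0416667° lat. NE corner is SW corner plus one full cell.
latitude -22.7500, longitude 54.4167.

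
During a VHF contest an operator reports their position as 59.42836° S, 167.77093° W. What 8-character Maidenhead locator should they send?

AD60cn77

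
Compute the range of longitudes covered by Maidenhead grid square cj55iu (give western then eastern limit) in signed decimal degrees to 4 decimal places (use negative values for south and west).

-129.3333, -129.2500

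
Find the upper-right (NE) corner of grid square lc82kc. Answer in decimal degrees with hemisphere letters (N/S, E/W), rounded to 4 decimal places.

67.8750° S, 56.9167° E

Field L=11, C=2: +11·20° lon, +2·10° lat → SW at lon 40°, lat -70°.
Square 8, 2: +8·2° lon, +2·1° lat → SW at lon 56°, lat -68°.
Subsquare k=10, c=2: +10·0.0833333° lon, +2·0.0416667° lat → SW at lon 56.8333°, lat -67.9167°.
Cell spans 0.0833333° lon × 0.0416667° lat. NE corner is SW corner plus one full cell.
latitude 67.8750° S, longitude 56.9167° E.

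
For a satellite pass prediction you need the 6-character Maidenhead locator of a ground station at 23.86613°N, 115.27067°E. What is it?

OL73pu

Shift to the Maidenhead origin (180°W, 90°S): lon 295.2707, lat 113.8661.
Field (20°×10°, letters A–R): lon ⌊295.2707/20⌋ = 14 → O; lat ⌊113.8661/10⌋ = 11 → L.
Square (2°×1°, digits 0–9): lon ⌊15.2707/2⌋ = 7; lat ⌊3.8661/1⌋ = 3.
Subsquare (5′×2.5′, letters a–x): lon ⌊1.2707/0.0833333⌋ = 15 → p; lat ⌊0.8661/0.0416667⌋ = 20 → u.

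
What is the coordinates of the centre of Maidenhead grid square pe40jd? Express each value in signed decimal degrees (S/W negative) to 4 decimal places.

-49.8542, 128.7917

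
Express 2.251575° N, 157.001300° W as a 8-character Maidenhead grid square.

Offset from 180°W / 90°S: lon 22.99870°, lat 92.25158°.
Field (20°×10°, letters A–R): 22.99870/20 → 1 → B, 92.25158/10 → 9 → J; chars BJ.
Square (2°×1°, digits 0–9): 2.99870/2 → 1, 2.25158/1 → 2; chars 12.
Subsquare (5′×2.5′, letters a–x): 0.99870/0.0833333 → 11 → l, 0.25158/0.0416667 → 6 → g; chars lg.
Extended square (30″×15″, digits 0–9): 0.08203/0.00833333 → 9, 0.00158/0.00416667 → 0; chars 90.

BJ12lg90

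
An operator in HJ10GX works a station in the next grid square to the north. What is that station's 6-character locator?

HJ11ga

Latitude subsquare x = 23; +1 → 24, wraps to 0 = a, carry into square.
Latitude square 0; +1 → 1.
The longitude characters are unchanged.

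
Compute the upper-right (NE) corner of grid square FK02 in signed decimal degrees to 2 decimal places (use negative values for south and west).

13.00, -78.00

Field F=5, K=10: +5·20° lon, +10·10° lat → SW at lon -80°, lat 10°.
Square 0, 2: +0·2° lon, +2·1° lat → SW at lon -80°, lat 12°.
Cell spans 2° lon × 1° lat. NE corner is SW corner plus one full cell.
latitude 13.00, longitude -78.00.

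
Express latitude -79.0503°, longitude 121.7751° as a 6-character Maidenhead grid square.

Shift to the Maidenhead origin (180°W, 90°S): lon 301.7751, lat 10.9497.
Field (20°×10°, letters A–R): lon ⌊301.7751/20⌋ = 15 → P; lat ⌊10.9497/10⌋ = 1 → B.
Square (2°×1°, digits 0–9): lon ⌊1.7751/2⌋ = 0; lat ⌊0.9497/1⌋ = 0.
Subsquare (5′×2.5′, letters a–x): lon ⌊1.7751/0.0833333⌋ = 21 → v; lat ⌊0.9497/0.0416667⌋ = 22 → w.

PB00vw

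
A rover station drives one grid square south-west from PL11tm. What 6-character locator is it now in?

Longitude subsquare t = 19; −1 → 18 = s.
Latitude subsquare m = 12; −1 → 11 = l.

PL11sl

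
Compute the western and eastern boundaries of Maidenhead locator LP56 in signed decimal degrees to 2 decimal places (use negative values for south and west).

50.00, 52.00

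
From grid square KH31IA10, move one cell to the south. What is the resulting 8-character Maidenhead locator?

Latitude extended square 0; −1 → -1, wraps to 9, carry into subsquare.
Latitude subsquare a = 0; −1 → -1, wraps to 23 = x, carry into square.
Latitude square 1; −1 → 0.
The longitude characters are unchanged.

KH30ix19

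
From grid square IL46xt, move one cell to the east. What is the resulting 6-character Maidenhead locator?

IL56at

Longitude subsquare x = 23; +1 → 24, wraps to 0 = a, carry into square.
Longitude square 4; +1 → 5.
The latitude characters are unchanged.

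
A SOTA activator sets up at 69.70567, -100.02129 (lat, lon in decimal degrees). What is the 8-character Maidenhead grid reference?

Shift to the Maidenhead origin (180°W, 90°S): lon 79.97871, lat 159.70567.
Field: 79.97871/20 → 3 → D, 159.70567/10 → 15 → P; chars DP.
Square: 19.97871/2 → 9, 9.70567/1 → 9; chars 99.
Subsquare: 1.97871/0.0833333 → 23 → x, 0.70567/0.0416667 → 16 → q; chars xq.
Extended square: 0.06204/0.00833333 → 7, 0.03900/0.00416667 → 9; chars 79.

DP99xq79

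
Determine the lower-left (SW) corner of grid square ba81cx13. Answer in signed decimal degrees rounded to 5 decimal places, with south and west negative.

-88.02917, -143.82500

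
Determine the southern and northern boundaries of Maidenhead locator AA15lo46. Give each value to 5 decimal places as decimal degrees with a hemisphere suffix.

Field A=0, A=0: +0·20° lon, +0·10° lat → SW at lon -180°, lat -90°.
Square 1, 5: +1·2° lon, +5·1° lat → SW at lon -178°, lat -85°.
Subsquare l=11, o=14: +11·0.0833333° lon, +14·0.0416667° lat → SW at lon -177.083°, lat -84.4167°.
Extended square 4, 6: +4·0.00833333° lon, +6·0.00416667° lat → SW at lon -177.05°, lat -84.3917°.
Cell spans 0.00833333° lon × 0.00416667° lat.
south 84.39167° S, north 84.38750° S.

84.39167° S, 84.38750° S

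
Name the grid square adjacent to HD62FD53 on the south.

Latitude extended square 3; −1 → 2.
The longitude characters are unchanged.

HD62fd52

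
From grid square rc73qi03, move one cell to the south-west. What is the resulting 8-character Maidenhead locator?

RC73pi92

Longitude extended square 0; −1 → -1, wraps to 9, carry into subsquare.
Longitude subsquare q = 16; −1 → 15 = p.
Latitude extended square 3; −1 → 2.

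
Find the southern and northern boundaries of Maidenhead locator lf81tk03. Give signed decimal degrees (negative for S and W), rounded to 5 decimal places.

-38.57083, -38.56667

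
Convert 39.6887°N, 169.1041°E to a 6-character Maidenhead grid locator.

RM49nq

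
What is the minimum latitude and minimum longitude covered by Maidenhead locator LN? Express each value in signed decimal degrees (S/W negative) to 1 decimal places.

40.0, 40.0

Field L=11, N=13: +11·20° lon, +13·10° lat → SW at lon 40°, lat 40°.
latitude 40.0, longitude 40.0.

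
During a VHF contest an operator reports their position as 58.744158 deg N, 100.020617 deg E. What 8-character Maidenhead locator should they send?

OO08ar28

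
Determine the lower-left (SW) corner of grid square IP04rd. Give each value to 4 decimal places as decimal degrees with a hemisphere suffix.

Field I=8, P=15: +8·20° lon, +15·10° lat → SW at lon -20°, lat 60°.
Square 0, 4: +0·2° lon, +4·1° lat → SW at lon -20°, lat 64°.
Subsquare r=17, d=3: +17·0.0833333° lon, +3·0.0416667° lat → SW at lon -18.5833°, lat 64.125°.
latitude 64.1250° N, longitude 18.5833° W.

64.1250° N, 18.5833° W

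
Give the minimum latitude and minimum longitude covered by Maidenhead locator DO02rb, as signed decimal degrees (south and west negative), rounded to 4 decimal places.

52.0417, -118.5833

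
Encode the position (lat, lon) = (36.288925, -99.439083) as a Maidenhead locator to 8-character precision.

Offset from 180°W / 90°S: lon 80.56092°, lat 126.28893°.
Field: 80.56092/20 → 4 → E, 126.28893/10 → 12 → M; chars EM.
Square: 0.56092/2 → 0, 6.28893/1 → 6; chars 06.
Subsquare: 0.56092/0.0833333 → 6 → g, 0.28893/0.0416667 → 6 → g; chars gg.
Extended square: 0.06092/0.00833333 → 7, 0.03893/0.00416667 → 9; chars 79.

EM06gg79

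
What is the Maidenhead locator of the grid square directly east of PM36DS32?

PM36ds42

Longitude extended square 3; +1 → 4.
The latitude characters are unchanged.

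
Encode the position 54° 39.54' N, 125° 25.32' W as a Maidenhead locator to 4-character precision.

Add 180° to longitude and 90° to latitude: 54.58, 144.66.
Field: lon ⌊54.58/20⌋ = 2 → C; lat ⌊144.66/10⌋ = 14 → O.
Square: lon ⌊14.58/2⌋ = 7; lat ⌊4.66/1⌋ = 4.

CO74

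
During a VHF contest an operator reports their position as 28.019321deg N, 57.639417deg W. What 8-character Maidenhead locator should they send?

GL18ea34

Add 180° to longitude and 90° to latitude: 122.36058, 118.01932.
Field: lon ⌊122.36058/20⌋ = 6 → G; lat ⌊118.01932/10⌋ = 11 → L.
Square: lon ⌊2.36058/2⌋ = 1; lat ⌊8.01932/1⌋ = 8.
Subsquare: lon ⌊0.36058/0.0833333⌋ = 4 → e; lat ⌊0.01932/0.0416667⌋ = 0 → a.
Extended square: lon ⌊0.02725/0.00833333⌋ = 3; lat ⌊0.01932/0.00416667⌋ = 4.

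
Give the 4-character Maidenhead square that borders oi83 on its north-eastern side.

OI94

Longitude square 8; +1 → 9.
Latitude square 3; +1 → 4.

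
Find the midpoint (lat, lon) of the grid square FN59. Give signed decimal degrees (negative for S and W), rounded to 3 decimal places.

49.500, -69.000

Field F=5, N=13: +5·20° lon, +13·10° lat → SW at lon -80°, lat 40°.
Square 5, 9: +5·2° lon, +9·1° lat → SW at lon -70°, lat 49°.
Cell spans 2° lon × 1° lat. Centre is SW corner plus half of each.
latitude 49.500, longitude -69.000.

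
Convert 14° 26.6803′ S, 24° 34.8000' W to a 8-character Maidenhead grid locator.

HH75rn03

Shift to the Maidenhead origin (180°W, 90°S): lon 155.42000, lat 75.55533.
Field: lon ⌊155.42000/20⌋ = 7 → H; lat ⌊75.55533/10⌋ = 7 → H.
Square: lon ⌊15.42000/2⌋ = 7; lat ⌊5.55533/1⌋ = 5.
Subsquare: lon ⌊1.42000/0.0833333⌋ = 17 → r; lat ⌊0.55533/0.0416667⌋ = 13 → n.
Extended square: lon ⌊0.00333/0.00833333⌋ = 0; lat ⌊0.01366/0.00416667⌋ = 3.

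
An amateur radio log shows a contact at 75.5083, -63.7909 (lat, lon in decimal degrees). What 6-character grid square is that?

FQ85cm

Offset from 180°W / 90°S: lon 116.2091°, lat 165.5083°.
Field (20°×10°, letters A–R): 116.2091/20 → 5 → F, 165.5083/10 → 16 → Q; chars FQ.
Square (2°×1°, digits 0–9): 16.2091/2 → 8, 5.5083/1 → 5; chars 85.
Subsquare (5′×2.5′, letters a–x): 0.2091/0.0833333 → 2 → c, 0.5083/0.0416667 → 12 → m; chars cm.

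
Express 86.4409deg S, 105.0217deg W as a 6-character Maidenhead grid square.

DA73ln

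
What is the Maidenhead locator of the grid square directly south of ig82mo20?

Latitude extended square 0; −1 → -1, wraps to 9, carry into subsquare.
Latitude subsquare o = 14; −1 → 13 = n.
The longitude characters are unchanged.

IG82mn29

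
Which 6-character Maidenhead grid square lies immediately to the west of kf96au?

KF86xu

Longitude subsquare a = 0; −1 → -1, wraps to 23 = x, carry into square.
Longitude square 9; −1 → 8.
The latitude characters are unchanged.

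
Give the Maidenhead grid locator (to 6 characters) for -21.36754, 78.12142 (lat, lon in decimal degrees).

MG98bp

Offset from 180°W / 90°S: lon 258.1214°, lat 68.6325°.
Field: 258.1214/20 → 12 → M, 68.6325/10 → 6 → G; chars MG.
Square: 18.1214/2 → 9, 8.6325/1 → 8; chars 98.
Subsquare: 0.1214/0.0833333 → 1 → b, 0.6325/0.0416667 → 15 → p; chars bp.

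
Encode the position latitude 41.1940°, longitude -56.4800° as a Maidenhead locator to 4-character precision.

GN11

Shift to the Maidenhead origin (180°W, 90°S): lon 123.52, lat 131.19.
Field: 123.52/20 → 6 → G, 131.19/10 → 13 → N; chars GN.
Square: 3.52/2 → 1, 1.19/1 → 1; chars 11.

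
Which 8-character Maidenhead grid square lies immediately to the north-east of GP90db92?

GP90eb03

Longitude extended square 9; +1 → 10, wraps to 0, carry into subsquare.
Longitude subsquare d = 3; +1 → 4 = e.
Latitude extended square 2; +1 → 3.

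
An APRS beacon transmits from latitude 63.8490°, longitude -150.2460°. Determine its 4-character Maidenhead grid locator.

Offset from 180°W / 90°S: lon 29.75°, lat 153.85°.
Field: lon ⌊29.75/20⌋ = 1 → B; lat ⌊153.85/10⌋ = 15 → P.
Square: lon ⌊9.75/2⌋ = 4; lat ⌊3.85/1⌋ = 3.

BP43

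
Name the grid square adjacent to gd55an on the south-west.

Longitude subsquare a = 0; −1 → -1, wraps to 23 = x, carry into square.
Longitude square 5; −1 → 4.
Latitude subsquare n = 13; −1 → 12 = m.

GD45xm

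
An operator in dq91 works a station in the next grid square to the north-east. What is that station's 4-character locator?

EQ02

Longitude square 9; +1 → 10, wraps to 0, carry into field.
Longitude field D = 3; +1 → 4 = E.
Latitude square 1; +1 → 2.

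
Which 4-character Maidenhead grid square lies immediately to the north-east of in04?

IN15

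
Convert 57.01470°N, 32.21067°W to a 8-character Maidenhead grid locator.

HO37va43

Offset from 180°W / 90°S: lon 147.78933°, lat 147.01470°.
Field: lon ⌊147.78933/20⌋ = 7 → H; lat ⌊147.01470/10⌋ = 14 → O.
Square: lon ⌊7.78933/2⌋ = 3; lat ⌊7.01470/1⌋ = 7.
Subsquare: lon ⌊1.78933/0.0833333⌋ = 21 → v; lat ⌊0.01470/0.0416667⌋ = 0 → a.
Extended square: lon ⌊0.03933/0.00833333⌋ = 4; lat ⌊0.01470/0.00416667⌋ = 3.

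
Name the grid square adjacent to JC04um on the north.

Latitude subsquare m = 12; +1 → 13 = n.
The longitude characters are unchanged.

JC04un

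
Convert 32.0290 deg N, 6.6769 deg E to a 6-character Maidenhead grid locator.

JM32ia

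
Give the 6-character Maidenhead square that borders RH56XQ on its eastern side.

RH66aq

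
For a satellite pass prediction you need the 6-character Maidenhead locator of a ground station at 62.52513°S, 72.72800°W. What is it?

Offset from 180°W / 90°S: lon 107.2720°, lat 27.4749°.
Field (20°×10°, letters A–R): 107.2720/20 → 5 → F, 27.4749/10 → 2 → C; chars FC.
Square (2°×1°, digits 0–9): 7.2720/2 → 3, 7.4749/1 → 7; chars 37.
Subsquare (5′×2.5′, letters a–x): 1.2720/0.0833333 → 15 → p, 0.4749/0.0416667 → 11 → l; chars pl.

FC37pl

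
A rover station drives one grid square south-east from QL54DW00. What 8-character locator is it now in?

Longitude extended square 0; +1 → 1.
Latitude extended square 0; −1 → -1, wraps to 9, carry into subsquare.
Latitude subsquare w = 22; −1 → 21 = v.

QL54dv19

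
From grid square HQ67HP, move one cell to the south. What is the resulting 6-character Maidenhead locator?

Latitude subsquare p = 15; −1 → 14 = o.
The longitude characters are unchanged.

HQ67ho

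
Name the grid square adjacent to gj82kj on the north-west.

GJ82jk

Longitude subsquare k = 10; −1 → 9 = j.
Latitude subsquare j = 9; +1 → 10 = k.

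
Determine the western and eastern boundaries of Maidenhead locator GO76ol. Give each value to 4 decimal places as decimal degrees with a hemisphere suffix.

44.8333° W, 44.7500° W

Field G=6, O=14: +6·20° lon, +14·10° lat → SW at lon -60°, lat 50°.
Square 7, 6: +7·2° lon, +6·1° lat → SW at lon -46°, lat 56°.
Subsquare o=14, l=11: +14·0.0833333° lon, +11·0.0416667° lat → SW at lon -44.8333°, lat 56.4583°.
Cell spans 0.0833333° lon × 0.0416667° lat.
west 44.8333° W, east 44.7500° W.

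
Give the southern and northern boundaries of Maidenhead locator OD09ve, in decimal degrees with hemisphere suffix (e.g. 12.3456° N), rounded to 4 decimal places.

50.8333° S, 50.7917° S

Field O=14, D=3: +14·20° lon, +3·10° lat → SW at lon 100°, lat -60°.
Square 0, 9: +0·2° lon, +9·1° lat → SW at lon 100°, lat -51°.
Subsquare v=21, e=4: +21·0.0833333° lon, +4·0.0416667° lat → SW at lon 101.75°, lat -50.8333°.
Cell spans 0.0833333° lon × 0.0416667° lat.
south 50.8333° S, north 50.7917° S.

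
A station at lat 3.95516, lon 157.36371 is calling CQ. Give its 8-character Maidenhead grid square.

Shift to the Maidenhead origin (180°W, 90°S): lon 337.36371, lat 93.95516.
Field: lon ⌊337.36371/20⌋ = 16 → Q; lat ⌊93.95516/10⌋ = 9 → J.
Square: lon ⌊17.36371/2⌋ = 8; lat ⌊3.95516/1⌋ = 3.
Subsquare: lon ⌊1.36371/0.0833333⌋ = 16 → q; lat ⌊0.95516/0.0416667⌋ = 22 → w.
Extended square: lon ⌊0.03038/0.00833333⌋ = 3; lat ⌊0.03849/0.00416667⌋ = 9.

QJ83qw39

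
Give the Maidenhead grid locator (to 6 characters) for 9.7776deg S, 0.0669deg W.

II90xf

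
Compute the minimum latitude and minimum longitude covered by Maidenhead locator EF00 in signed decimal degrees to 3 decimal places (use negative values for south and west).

-40.000, -100.000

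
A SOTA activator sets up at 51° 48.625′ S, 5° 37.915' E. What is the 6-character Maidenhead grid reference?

JD28te

Add 180° to longitude and 90° to latitude: 185.6319, 38.1896.
Field: lon ⌊185.6319/20⌋ = 9 → J; lat ⌊38.1896/10⌋ = 3 → D.
Square: lon ⌊5.6319/2⌋ = 2; lat ⌊8.1896/1⌋ = 8.
Subsquare: lon ⌊1.6319/0.0833333⌋ = 19 → t; lat ⌊0.1896/0.0416667⌋ = 4 → e.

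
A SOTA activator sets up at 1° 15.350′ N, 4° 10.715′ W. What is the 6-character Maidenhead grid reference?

Add 180° to longitude and 90° to latitude: 175.8214, 91.2558.
Field: lon ⌊175.8214/20⌋ = 8 → I; lat ⌊91.2558/10⌋ = 9 → J.
Square: lon ⌊15.8214/2⌋ = 7; lat ⌊1.2558/1⌋ = 1.
Subsquare: lon ⌊1.8214/0.0833333⌋ = 21 → v; lat ⌊0.2558/0.0416667⌋ = 6 → g.

IJ71vg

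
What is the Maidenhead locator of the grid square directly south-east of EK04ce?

EK04dd

Longitude subsquare c = 2; +1 → 3 = d.
Latitude subsquare e = 4; −1 → 3 = d.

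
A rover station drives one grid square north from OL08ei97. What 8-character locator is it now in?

Latitude extended square 7; +1 → 8.
The longitude characters are unchanged.

OL08ei98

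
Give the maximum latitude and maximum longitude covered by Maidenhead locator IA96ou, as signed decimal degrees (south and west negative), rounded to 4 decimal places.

-83.1250, -0.7500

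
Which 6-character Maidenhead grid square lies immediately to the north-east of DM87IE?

Longitude subsquare i = 8; +1 → 9 = j.
Latitude subsquare e = 4; +1 → 5 = f.

DM87jf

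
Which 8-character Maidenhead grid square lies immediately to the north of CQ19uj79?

CQ19uk70

Latitude extended square 9; +1 → 10, wraps to 0, carry into subsquare.
Latitude subsquare j = 9; +1 → 10 = k.
The longitude characters are unchanged.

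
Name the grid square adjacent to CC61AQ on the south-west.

Longitude subsquare a = 0; −1 → -1, wraps to 23 = x, carry into square.
Longitude square 6; −1 → 5.
Latitude subsquare q = 16; −1 → 15 = p.

CC51xp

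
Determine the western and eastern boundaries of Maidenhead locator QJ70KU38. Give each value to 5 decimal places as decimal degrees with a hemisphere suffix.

154.85833° E, 154.86667° E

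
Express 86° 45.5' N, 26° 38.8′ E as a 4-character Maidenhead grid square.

Add 180° to longitude and 90° to latitude: 206.65, 176.76.
Field (20°×10°, letters A–R): lon ⌊206.65/20⌋ = 10 → K; lat ⌊176.76/10⌋ = 17 → R.
Square (2°×1°, digits 0–9): lon ⌊6.65/2⌋ = 3; lat ⌊6.76/1⌋ = 6.

KR36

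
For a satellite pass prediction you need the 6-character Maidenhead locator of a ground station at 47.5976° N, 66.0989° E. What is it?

MN37bo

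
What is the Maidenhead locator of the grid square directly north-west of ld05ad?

KD95xe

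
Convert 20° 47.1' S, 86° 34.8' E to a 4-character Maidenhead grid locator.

Add 180° to longitude and 90° to latitude: 266.58, 69.22.
Field: lon ⌊266.58/20⌋ = 13 → N; lat ⌊69.22/10⌋ = 6 → G.
Square: lon ⌊6.58/2⌋ = 3; lat ⌊9.22/1⌋ = 9.

NG39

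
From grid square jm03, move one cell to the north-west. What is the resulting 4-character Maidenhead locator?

IM94

Longitude square 0; −1 → -1, wraps to 9, carry into field.
Longitude field J = 9; −1 → 8 = I.
Latitude square 3; +1 → 4.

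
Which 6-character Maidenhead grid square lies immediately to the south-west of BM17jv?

BM17iu

Longitude subsquare j = 9; −1 → 8 = i.
Latitude subsquare v = 21; −1 → 20 = u.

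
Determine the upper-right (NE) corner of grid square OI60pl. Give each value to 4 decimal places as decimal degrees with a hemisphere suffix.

9.5000° S, 113.3333° E

Field O=14, I=8: +14·20° lon, +8·10° lat → SW at lon 100°, lat -10°.
Square 6, 0: +6·2° lon, +0·1° lat → SW at lon 112°, lat -10°.
Subsquare p=15, l=11: +15·0.0833333° lon, +11·0.0416667° lat → SW at lon 113.25°, lat -9.54167°.
Cell spans 0.0833333° lon × 0.0416667° lat. NE corner is SW corner plus one full cell.
latitude 9.5000° S, longitude 113.3333° E.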